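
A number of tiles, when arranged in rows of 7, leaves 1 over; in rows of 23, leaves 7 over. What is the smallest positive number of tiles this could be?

x ≡ 1 (mod 7) gives x ∈ {1, 8, 15, 22, 29, 36, 43, 50, …}.
The first of these with x mod 23 = 7 is 99.

99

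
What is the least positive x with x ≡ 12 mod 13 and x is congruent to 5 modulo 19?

233

Since 19·11 ≡ 1 (mod 13), take x = 5 + 19·((12−5)·11 mod 13) = 5 + 19·12 = 233.
Check: 233 mod 13 = 12, 233 mod 19 = 5.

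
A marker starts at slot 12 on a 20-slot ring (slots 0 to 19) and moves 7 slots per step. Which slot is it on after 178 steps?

178·7 = 1246.
Dividing 1246 by 20 gives quotient 62 and remainder 6.
(12 + 6) mod 20 = 18.

18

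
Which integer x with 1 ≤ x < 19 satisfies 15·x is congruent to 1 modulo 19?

14

19 = 1·15 + 4
15 = 3·4 + 3
4 = 1·3 + 1
3 = 3·1 + 0
Back-substituting gives 15·14 ≡ 1 (mod 19).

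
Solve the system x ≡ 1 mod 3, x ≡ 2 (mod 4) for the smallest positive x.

Since 4·1 ≡ 1 (mod 3), take x = 2 + 4·((1−2)·1 mod 3) = 2 + 4·2 = 10.
Check: 10 mod 3 = 1, 10 mod 4 = 2.

10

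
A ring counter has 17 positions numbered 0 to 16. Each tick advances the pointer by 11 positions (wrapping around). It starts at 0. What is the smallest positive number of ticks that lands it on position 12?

15

11⁻¹ ≡ 14 (mod 17) because 11·14 = 154 = 9·17 + 1.
Multiplying both sides by 14: x ≡ 14·12 = 168 ≡ 15 (mod 17).
Check: 11·15 = 165 = 9·17 + 12.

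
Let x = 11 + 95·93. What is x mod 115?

95·93 = 8835.
Dividing 8835 by 115 gives quotient 76 and remainder 95.
(11 + 95) mod 115 = 106.

106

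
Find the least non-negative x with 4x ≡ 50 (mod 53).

39

The inverse of 4 mod 53 is 40 (since 4·40 = 160 ≡ 1).
So x ≡ 40·50 = 2000 ≡ 39 (mod 53).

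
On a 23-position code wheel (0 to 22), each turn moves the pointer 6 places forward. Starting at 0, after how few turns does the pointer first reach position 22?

6⁻¹ ≡ 4 (mod 23) because 6·4 = 24 = 1·23 + 1.
So x ≡ 4·22 = 88 ≡ 19 (mod 23).
Check: 6·19 = 114 = 4·23 + 22.

19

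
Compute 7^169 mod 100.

7

Successive squares of 7 mod 100: 7^1≡7, 7^2≡49, 7^4≡1, 7^8≡1, 7^16≡1, 7^32≡1, 7^64≡1, 7^128≡1.
Since 169 = 1 + 8 + 32 + 128 in binary, 7^169 ≡ 7·1·1·1 ≡ 7 (mod 100).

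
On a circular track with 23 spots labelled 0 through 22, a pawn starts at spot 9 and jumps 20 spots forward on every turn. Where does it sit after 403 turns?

19

403·20 = 8060.
Dividing 8060 by 23 gives quotient 350 and remainder 10.
(9 + 10) mod 23 = 19.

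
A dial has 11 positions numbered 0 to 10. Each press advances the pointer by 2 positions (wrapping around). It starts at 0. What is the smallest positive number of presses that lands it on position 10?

2⁻¹ ≡ 6 (mod 11) because 2·6 = 12 = 1·11 + 1.
So x ≡ 6·10 = 60 ≡ 5 (mod 11).
Check: 2·5 = 10 = 0·11 + 10.

5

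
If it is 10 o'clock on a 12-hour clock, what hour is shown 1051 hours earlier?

1051 − 87·12 = 7, so 1051 ≡ 7 (mod 12).
10 − 7 → 3 on a 12-hour dial.

3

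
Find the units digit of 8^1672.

Last digits of 8^n: 8, 4, 2, 6 (period 4).
1672 leaves remainder 0 on division by 4, so 8^1672 ends in 6.

6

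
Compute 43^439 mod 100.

Square-and-reduce mod 100: 43^1≡43, 43^2≡49, 43^4≡1, 43^8≡1, 43^16≡1, 43^32≡1, 43^64≡1, 43^128≡1, 43^256≡1.
Since 439 = 1 + 2 + 4 + 16 + 32 + 128 + 256 in binary, 43^439 ≡ 43·49·1·1·1·1·1 ≡ 7 (mod 100).

7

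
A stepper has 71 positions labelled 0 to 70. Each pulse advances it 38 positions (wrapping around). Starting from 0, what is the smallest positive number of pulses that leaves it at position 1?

38·43 = 1634 = 23·71 + 1, so 38⁻¹ ≡ 43 (mod 71).

43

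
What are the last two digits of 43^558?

Square-and-reduce mod 100: 43^1≡43, 43^2≡49, 43^4≡1, 43^8≡1, 43^16≡1, 43^32≡1, 43^64≡1, 43^128≡1, 43^256≡1, 43^512≡1.
558 = 2 + 4 + 8 + 32 + 512, so 43^558 ≡ 49·1·1·1·1 ≡ 49 (mod 100).

49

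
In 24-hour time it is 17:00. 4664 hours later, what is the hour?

1

4664 − 194·24 = 8, so 4664 ≡ 8 (mod 24).
(17 + 8) mod 24 = 1.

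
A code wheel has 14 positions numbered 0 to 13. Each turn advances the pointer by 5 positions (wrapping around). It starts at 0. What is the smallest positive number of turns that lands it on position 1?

5⁻¹ ≡ 3 (mod 14) because 5·3 = 15 = 1·14 + 1.
Multiplying both sides by 3: x ≡ 3·1 = 3 ≡ 3 (mod 14).

3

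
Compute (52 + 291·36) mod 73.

291·36 = 10476.
Dividing 10476 by 73 gives quotient 143 and remainder 37.
(52 + 37) mod 73 = 16.

16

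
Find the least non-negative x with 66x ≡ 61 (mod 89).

67

The inverse of 66 mod 89 is 58 (since 66·58 = 3828 ≡ 1).
So x ≡ 58·61 = 3538 ≡ 67 (mod 89).
Check: 66·67 = 4422 = 49·89 + 61.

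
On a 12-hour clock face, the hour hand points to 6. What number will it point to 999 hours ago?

999 mod 12 = 3 (since 83·12 = 996).
6 − 3 → 3 on a 12-hour dial.

3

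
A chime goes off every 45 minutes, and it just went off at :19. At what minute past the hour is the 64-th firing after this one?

64·45 = 2880.
2880 mod 60 = 0 (since 48·60 = 2880).
(19 + 0) mod 60 = 19.

19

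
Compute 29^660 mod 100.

Square-and-reduce mod 100: 29^1≡29, 29^2≡41, 29^4≡81, 29^8≡61, 29^16≡21, 29^32≡41, 29^64≡81, 29^128≡61, 29^256≡21, 29^512≡41.
Since 660 = 4 + 16 + 128 + 512 in binary, 29^660 ≡ 81·21·61·41 ≡ 1 (mod 100).

1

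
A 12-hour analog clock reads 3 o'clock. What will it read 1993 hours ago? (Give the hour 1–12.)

2

Dividing 1993 by 12 gives quotient 166 and remainder 1.
3 − 1 → 2 on a 12-hour dial.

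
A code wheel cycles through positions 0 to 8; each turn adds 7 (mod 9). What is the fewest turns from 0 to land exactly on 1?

4

9 = 1·7 + 2
7 = 3·2 + 1
2 = 2·1 + 0
Back-substituting gives 7·4 ≡ 1 (mod 9).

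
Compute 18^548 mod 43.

23

Successive squares of 18 mod 43: 18^1≡18, 18^2≡23, 18^4≡13, 18^8≡40, 18^16≡9, 18^32≡38, 18^64≡25, 18^128≡23, 18^256≡13, 18^512≡40.
548 = 4 + 32 + 512, so 18^548 ≡ 13·38·40 ≡ 23 (mod 43).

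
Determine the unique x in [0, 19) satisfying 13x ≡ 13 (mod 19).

1

The inverse of 13 mod 19 is 3 (since 13·3 = 39 ≡ 1).
So x ≡ 3·13 = 39 ≡ 1 (mod 19).
Check: 13·1 = 13 = 0·19 + 13.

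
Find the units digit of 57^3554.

9

Last digits of 7^n: 7, 9, 3, 1 (period 4).
3554 leaves remainder 2 on division by 4, so 57^3554 ends in 9.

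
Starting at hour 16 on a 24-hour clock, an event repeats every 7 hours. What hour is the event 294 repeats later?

10

294·7 = 2058.
2058 mod 24 = 18 (since 85·24 = 2040).
(16 + 18) mod 24 = 10.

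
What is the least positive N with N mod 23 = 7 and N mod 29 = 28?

260

Since 29·4 ≡ 1 (mod 23), take x = 28 + 29·((7−28)·4 mod 23) = 28 + 29·8 = 260.
Check: 260 mod 23 = 7, 260 mod 29 = 28.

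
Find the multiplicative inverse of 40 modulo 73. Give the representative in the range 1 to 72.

42

40·42 = 1680 = 23·73 + 1, so 40⁻¹ ≡ 42 (mod 73).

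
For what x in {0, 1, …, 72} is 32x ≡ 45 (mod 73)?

The inverse of 32 mod 73 is 16 (since 32·16 = 512 ≡ 1).
Multiplying both sides by 16: x ≡ 16·45 = 720 ≡ 63 (mod 73).

63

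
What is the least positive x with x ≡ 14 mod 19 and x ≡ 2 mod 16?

Since 16·6 ≡ 1 (mod 19), take x = 2 + 16·((14−2)·6 mod 19) = 2 + 16·15 = 242.
Check: 242 mod 19 = 14, 242 mod 16 = 2.

242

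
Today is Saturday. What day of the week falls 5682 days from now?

5682 − 811·7 = 5, so 5682 ≡ 5 (mod 7).
Saturday + 5 days → Thursday.

Thursday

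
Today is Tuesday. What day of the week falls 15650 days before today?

15650 mod 7 = 5 (since 2235·7 = 15645).
Tuesday − 5 days → Thursday.

Thursday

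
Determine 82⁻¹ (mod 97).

84

97 = 1·82 + 15
82 = 5·15 + 7
15 = 2·7 + 1
7 = 7·1 + 0
Back-substituting gives 82·84 ≡ 1 (mod 97).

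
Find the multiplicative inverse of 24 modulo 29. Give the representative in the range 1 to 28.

24·23 = 552 = 19·29 + 1, so 24⁻¹ ≡ 23 (mod 29).

23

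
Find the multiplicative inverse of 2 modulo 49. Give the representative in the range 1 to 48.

25

49 = 24·2 + 1
2 = 2·1 + 0
Back-substituting gives 2·25 ≡ 1 (mod 49).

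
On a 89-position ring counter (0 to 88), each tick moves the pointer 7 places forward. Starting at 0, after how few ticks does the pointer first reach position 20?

7⁻¹ ≡ 51 (mod 89) because 7·51 = 357 = 4·89 + 1.
So x ≡ 51·20 = 1020 ≡ 41 (mod 89).
Check: 7·41 = 287 = 3·89 + 20.

41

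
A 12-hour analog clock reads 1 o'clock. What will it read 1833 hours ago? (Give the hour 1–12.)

Dividing 1833 by 12 gives quotient 152 and remainder 9.
1 − 9 → 4 on a 12-hour dial.

4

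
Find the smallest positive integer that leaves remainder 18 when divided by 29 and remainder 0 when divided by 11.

308

x ≡ 0 (mod 11) gives x ∈ {0, 11, 22, 33, 44, 55, 66, 77, …}.
The first of these with x mod 29 = 18 is 308.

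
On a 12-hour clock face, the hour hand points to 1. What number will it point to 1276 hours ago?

1276 = 106·12 + 4, so 1276 mod 12 = 4.
1 − 4 → 9 on a 12-hour dial.

9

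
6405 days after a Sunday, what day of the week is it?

Dividing 6405 by 7 gives quotient 915 and remainder 0.
Sunday + 0 days → Sunday.

Sunday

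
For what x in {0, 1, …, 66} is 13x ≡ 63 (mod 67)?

13⁻¹ ≡ 31 (mod 67) because 13·31 = 403 = 6·67 + 1.
Multiplying both sides by 31: x ≡ 31·63 = 1953 ≡ 10 (mod 67).

10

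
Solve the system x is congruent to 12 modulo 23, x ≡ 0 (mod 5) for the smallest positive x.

35

x ≡ 0 (mod 5) gives x ∈ {0, 5, 10, 15, 20, 25, 30, 35}.
The first of these with x mod 23 = 12 is 35.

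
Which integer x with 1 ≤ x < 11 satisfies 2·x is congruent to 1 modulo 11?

6

11 = 5·2 + 1
2 = 2·1 + 0
Back-substituting gives 2·6 ≡ 1 (mod 11).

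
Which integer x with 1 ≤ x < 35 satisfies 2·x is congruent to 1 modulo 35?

18

2·18 = 36 = 1·35 + 1, so 2⁻¹ ≡ 18 (mod 35).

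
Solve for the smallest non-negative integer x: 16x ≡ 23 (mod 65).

38

The inverse of 16 mod 65 is 61 (since 16·61 = 976 ≡ 1).
Multiplying both sides by 61: x ≡ 61·23 = 1403 ≡ 38 (mod 65).
Check: 16·38 = 608 = 9·65 + 23.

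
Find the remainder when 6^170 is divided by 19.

16

By repeated squaring mod 19: 6^1≡6, 6^2≡17, 6^4≡4, 6^8≡16, 6^16≡9, 6^32≡5, 6^64≡6, 6^128≡17.
170 = 2 + 8 + 32 + 128, so 6^170 ≡ 17·16·5·17 ≡ 16 (mod 19).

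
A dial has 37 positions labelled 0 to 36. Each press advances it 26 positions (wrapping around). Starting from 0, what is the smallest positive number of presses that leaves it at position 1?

10

37 = 1·26 + 11
26 = 2·11 + 4
11 = 2·4 + 3
4 = 1·3 + 1
3 = 3·1 + 0
Back-substituting gives 26·10 ≡ 1 (mod 37).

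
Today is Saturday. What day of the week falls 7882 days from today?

7882 = 1126·7 + 0, so 7882 mod 7 = 0.
Saturday + 0 days → Saturday.

Saturday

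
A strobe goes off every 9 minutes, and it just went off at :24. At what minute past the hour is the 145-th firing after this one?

9

145·9 = 1305.
1305 − 21·60 = 45, so 1305 ≡ 45 (mod 60).
(24 + 45) mod 60 = 9.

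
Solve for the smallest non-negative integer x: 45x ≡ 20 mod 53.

45⁻¹ ≡ 33 (mod 53) because 45·33 = 1485 = 28·53 + 1.
Multiplying both sides by 33: x ≡ 33·20 = 660 ≡ 24 (mod 53).
Check: 45·24 = 1080 = 20·53 + 20.

24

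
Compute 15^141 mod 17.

2

Square-and-reduce mod 17: 15^1≡15, 15^2≡4, 15^4≡16, 15^8≡1, 15^16≡1, 15^32≡1, 15^64≡1, 15^128≡1.
141 = 1 + 4 + 8 + 128, so 15^141 ≡ 15·16·1·1 ≡ 2 (mod 17).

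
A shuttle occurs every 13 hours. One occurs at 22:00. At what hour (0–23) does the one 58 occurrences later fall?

8

58·13 = 754.
754 = 31·24 + 10, so 754 mod 24 = 10.
(22 + 10) mod 24 = 8.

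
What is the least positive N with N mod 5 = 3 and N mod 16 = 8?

x ≡ 3 (mod 5) gives x ∈ {3, 8}.
The first of these with x mod 16 = 8 is 8.

8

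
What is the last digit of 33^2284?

1

Powers of 3 mod 10 repeat with period 4: 3, 9, 7, 1.
2284 mod 4 = 0, so the last digit matches 3^4 = 1.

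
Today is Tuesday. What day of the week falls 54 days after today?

54 − 7·7 = 5, so 54 ≡ 5 (mod 7).
Tuesday + 5 days → Sunday.

Sunday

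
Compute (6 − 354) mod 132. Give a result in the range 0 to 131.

354 mod 132 = 90 (since 2·132 = 264).
(6 − 90) mod 132 = 48.

48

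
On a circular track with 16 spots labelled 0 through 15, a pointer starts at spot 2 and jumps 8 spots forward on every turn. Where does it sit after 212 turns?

2

212·8 = 1696.
1696 = 106·16 + 0, so 1696 mod 16 = 0.
(2 + 0) mod 16 = 2.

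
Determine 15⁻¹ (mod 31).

15·29 = 435 = 14·31 + 1, so 15⁻¹ ≡ 29 (mod 31).

29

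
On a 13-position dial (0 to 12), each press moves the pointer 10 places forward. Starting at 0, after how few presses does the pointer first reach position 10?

The inverse of 10 mod 13 is 4 (since 10·4 = 40 ≡ 1).
Multiplying both sides by 4: x ≡ 4·10 = 40 ≡ 1 (mod 13).

1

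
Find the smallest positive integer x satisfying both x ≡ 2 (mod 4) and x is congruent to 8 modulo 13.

34

Since 13·1 ≡ 1 (mod 4), take x = 8 + 13·((2−8)·1 mod 4) = 8 + 13·2 = 34.
Check: 34 mod 4 = 2, 34 mod 13 = 8.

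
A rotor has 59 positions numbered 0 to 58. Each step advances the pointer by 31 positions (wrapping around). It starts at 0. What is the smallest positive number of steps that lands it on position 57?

The inverse of 31 mod 59 is 40 (since 31·40 = 1240 ≡ 1).
So x ≡ 40·57 = 2280 ≡ 38 (mod 59).
Check: 31·38 = 1178 = 19·59 + 57.

38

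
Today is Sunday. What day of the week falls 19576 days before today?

19576 = 2796·7 + 4, so 19576 mod 7 = 4.
Sunday − 4 days → Wednesday.

Wednesday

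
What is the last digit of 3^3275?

Powers of 3 mod 10 repeat with period 4: 3, 9, 7, 1.
3275 leaves remainder 3 on division by 4, so 3^3275 ends in 7.

7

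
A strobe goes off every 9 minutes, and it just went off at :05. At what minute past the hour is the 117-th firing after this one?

38

117·9 = 1053.
1053 − 17·60 = 33, so 1053 ≡ 33 (mod 60).
(5 + 33) mod 60 = 38.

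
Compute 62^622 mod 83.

Square-and-reduce mod 83: 62^1≡62, 62^2≡26, 62^4≡12, 62^8≡61, 62^16≡69, 62^32≡30, 62^64≡70, 62^128≡3, 62^256≡9, 62^512≡81.
Since 622 = 2 + 4 + 8 + 32 + 64 + 512 in binary, 62^622 ≡ 26·12·61·30·70·81 ≡ 78 (mod 83).

78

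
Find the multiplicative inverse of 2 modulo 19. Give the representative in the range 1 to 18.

10

2·10 = 20 = 1·19 + 1, so 2⁻¹ ≡ 10 (mod 19).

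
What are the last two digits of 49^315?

Successive squares of 49 mod 100: 49^1≡49, 49^2≡1, 49^4≡1, 49^8≡1, 49^16≡1, 49^32≡1, 49^64≡1, 49^128≡1, 49^256≡1.
315 = 1 + 2 + 8 + 16 + 32 + 256, so 49^315 ≡ 49·1·1·1·1·1 ≡ 49 (mod 100).

49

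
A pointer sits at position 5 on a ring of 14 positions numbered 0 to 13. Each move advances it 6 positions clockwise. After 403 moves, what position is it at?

1

403·6 = 2418.
Dividing 2418 by 14 gives quotient 172 and remainder 10.
(5 + 10) mod 14 = 1.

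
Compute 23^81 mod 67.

Successive squares of 23 mod 67: 23^1≡23, 23^2≡60, 23^4≡49, 23^8≡56, 23^16≡54, 23^32≡35, 23^64≡19.
Since 81 = 1 + 16 + 64 in binary, 23^81 ≡ 23·54·19 ≡ 14 (mod 67).

14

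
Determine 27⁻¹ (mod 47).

7

27·7 = 189 = 4·47 + 1, so 27⁻¹ ≡ 7 (mod 47).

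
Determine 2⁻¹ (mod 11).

6

11 = 5·2 + 1
2 = 2·1 + 0
Back-substituting gives 2·6 ≡ 1 (mod 11).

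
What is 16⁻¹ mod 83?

83 = 5·16 + 3
16 = 5·3 + 1
3 = 3·1 + 0
Back-substituting gives 16·26 ≡ 1 (mod 83).

26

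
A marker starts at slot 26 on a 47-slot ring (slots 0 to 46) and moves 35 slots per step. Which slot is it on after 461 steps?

40

461·35 = 16135.
16135 = 343·47 + 14, so 16135 mod 47 = 14.
(26 + 14) mod 47 = 40.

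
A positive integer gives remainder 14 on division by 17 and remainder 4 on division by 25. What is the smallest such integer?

354

x ≡ 14 (mod 17) gives x ∈ {14, 31, 48, 65, 82, 99, 116, 133, …}.
The first of these with x mod 25 = 4 is 354.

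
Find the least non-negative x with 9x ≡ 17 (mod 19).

4

The inverse of 9 mod 19 is 17 (since 9·17 = 153 ≡ 1).
Multiplying both sides by 17: x ≡ 17·17 = 289 ≡ 4 (mod 19).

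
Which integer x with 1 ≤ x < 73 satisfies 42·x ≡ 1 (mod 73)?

40

73 = 1·42 + 31
42 = 1·31 + 11
31 = 2·11 + 9
11 = 1·9 + 2
9 = 4·2 + 1
2 = 2·1 + 0
Back-substituting gives 42·40 ≡ 1 (mod 73).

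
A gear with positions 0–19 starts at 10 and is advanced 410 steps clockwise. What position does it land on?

0

410 mod 20 = 10 (since 20·20 = 400).
(10 + 10) mod 20 = 0.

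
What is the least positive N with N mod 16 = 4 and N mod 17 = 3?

Since 17·1 ≡ 1 (mod 16), take x = 3 + 17·((4−3)·1 mod 16) = 3 + 17·1 = 20.
Check: 20 mod 16 = 4, 20 mod 17 = 3.

20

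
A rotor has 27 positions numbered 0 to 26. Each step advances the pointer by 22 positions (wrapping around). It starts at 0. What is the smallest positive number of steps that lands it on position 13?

The inverse of 22 mod 27 is 16 (since 22·16 = 352 ≡ 1).
Multiplying both sides by 16: x ≡ 16·13 = 208 ≡ 19 (mod 27).

19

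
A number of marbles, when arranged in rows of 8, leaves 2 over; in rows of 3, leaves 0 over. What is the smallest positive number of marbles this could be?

Since 3·3 ≡ 1 (mod 8), take x = 0 + 3·((2−0)·3 mod 8) = 0 + 3·6 = 18.
Check: 18 mod 8 = 2, 18 mod 3 = 0.

18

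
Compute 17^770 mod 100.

49

Square-and-reduce mod 100: 17^1≡17, 17^2≡89, 17^4≡21, 17^8≡41, 17^16≡81, 17^32≡61, 17^64≡21, 17^128≡41, 17^256≡81, 17^512≡61.
Since 770 = 2 + 256 + 512 in binary, 17^770 ≡ 89·81·61 ≡ 49 (mod 100).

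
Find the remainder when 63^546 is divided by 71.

Successive squares of 63 mod 71: 63^1≡63, 63^2≡64, 63^4≡49, 63^8≡58, 63^16≡27, 63^32≡19, 63^64≡6, 63^128≡36, 63^256≡18, 63^512≡40.
Since 546 = 2 + 32 + 512 in binary, 63^546 ≡ 64·19·40 ≡ 5 (mod 71).

5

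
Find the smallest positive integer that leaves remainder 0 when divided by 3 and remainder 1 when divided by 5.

6

Since 5·2 ≡ 1 (mod 3), take x = 1 + 5·((0−1)·2 mod 3) = 1 + 5·1 = 6.
Check: 6 mod 3 = 0, 6 mod 5 = 1.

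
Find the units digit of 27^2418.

Last digits of 7^n: 7, 9, 3, 1 (period 4).
2418 mod 4 = 2, so the last digit matches 7^2 = 9.

9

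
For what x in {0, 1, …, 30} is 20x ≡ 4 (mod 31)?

25

The inverse of 20 mod 31 is 14 (since 20·14 = 280 ≡ 1).
So x ≡ 14·4 = 56 ≡ 25 (mod 31).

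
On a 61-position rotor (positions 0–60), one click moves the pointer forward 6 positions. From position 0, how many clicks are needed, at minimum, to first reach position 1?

6·51 = 306 = 5·61 + 1, so 6⁻¹ ≡ 51 (mod 61).

51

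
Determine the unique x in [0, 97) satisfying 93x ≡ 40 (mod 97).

87

93⁻¹ ≡ 24 (mod 97) because 93·24 = 2232 = 23·97 + 1.
So x ≡ 24·40 = 960 ≡ 87 (mod 97).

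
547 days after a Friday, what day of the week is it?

547 − 78·7 = 1, so 547 ≡ 1 (mod 7).
Friday + 1 day → Saturday.

Saturday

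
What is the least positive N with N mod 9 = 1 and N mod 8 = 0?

64

x ≡ 0 (mod 8) gives x ∈ {0, 8, 16, 24, 32, 40, 48, 56, …}.
The first of these with x mod 9 = 1 is 64.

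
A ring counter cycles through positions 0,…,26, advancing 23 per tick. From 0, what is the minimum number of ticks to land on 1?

The inverse of 23 mod 27 is 20 (since 23·20 = 460 ≡ 1).
Multiplying both sides by 20: x ≡ 20·1 = 20 ≡ 20 (mod 27).

20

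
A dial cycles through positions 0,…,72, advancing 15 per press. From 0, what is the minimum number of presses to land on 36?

15⁻¹ ≡ 39 (mod 73) because 15·39 = 585 = 8·73 + 1.
So x ≡ 39·36 = 1404 ≡ 17 (mod 73).

17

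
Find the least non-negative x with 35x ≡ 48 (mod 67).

The inverse of 35 mod 67 is 23 (since 35·23 = 805 ≡ 1).
Multiplying both sides by 23: x ≡ 23·48 = 1104 ≡ 32 (mod 67).

32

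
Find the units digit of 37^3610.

Last digits of 7^n: 7, 9, 3, 1 (period 4).
3610 mod 4 = 2, so the last digit matches 7^2 = 9.

9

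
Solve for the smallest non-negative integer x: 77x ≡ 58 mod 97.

77⁻¹ ≡ 63 (mod 97) because 77·63 = 4851 = 50·97 + 1.
So x ≡ 63·58 = 3654 ≡ 65 (mod 97).

65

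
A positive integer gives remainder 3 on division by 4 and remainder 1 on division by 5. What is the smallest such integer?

11

Since 5·1 ≡ 1 (mod 4), take x = 1 + 5·((3−1)·1 mod 4) = 1 + 5·2 = 11.
Check: 11 mod 4 = 3, 11 mod 5 = 1.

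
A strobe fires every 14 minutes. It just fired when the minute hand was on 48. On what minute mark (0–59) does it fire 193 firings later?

50

193·14 = 2702.
2702 − 45·60 = 2, so 2702 ≡ 2 (mod 60).
(48 + 2) mod 60 = 50.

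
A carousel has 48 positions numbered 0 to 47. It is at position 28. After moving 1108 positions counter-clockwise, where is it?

1108 = 23·48 + 4, so 1108 mod 48 = 4.
(28 − 4) mod 48 = 24.

24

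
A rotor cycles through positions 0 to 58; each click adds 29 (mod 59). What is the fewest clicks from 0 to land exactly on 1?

59 = 2·29 + 1
29 = 29·1 + 0
Back-substituting gives 29·57 ≡ 1 (mod 59).

57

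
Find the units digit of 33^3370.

9

Powers of 3 mod 10 repeat with period 4: 3, 9, 7, 1.
3370 leaves remainder 2 on division by 4, so 33^3370 ends in 9.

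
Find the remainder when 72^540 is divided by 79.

22

By repeated squaring mod 79: 72^1≡72, 72^2≡49, 72^4≡31, 72^8≡13, 72^16≡11, 72^32≡42, 72^64≡26, 72^128≡44, 72^256≡40, 72^512≡20.
Since 540 = 4 + 8 + 16 + 512 in binary, 72^540 ≡ 31·13·11·20 ≡ 22 (mod 79).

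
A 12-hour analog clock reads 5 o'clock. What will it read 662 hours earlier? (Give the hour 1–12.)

662 − 55·12 = 2, so 662 ≡ 2 (mod 12).
5 − 2 → 3 on a 12-hour dial.

3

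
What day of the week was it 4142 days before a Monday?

4142 = 591·7 + 5, so 4142 mod 7 = 5.
Monday − 5 days → Wednesday.

Wednesday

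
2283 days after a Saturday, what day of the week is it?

Sunday

2283 = 326·7 + 1, so 2283 mod 7 = 1.
Saturday + 1 day → Sunday.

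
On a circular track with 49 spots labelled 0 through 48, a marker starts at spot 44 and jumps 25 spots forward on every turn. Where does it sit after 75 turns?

75·25 = 1875.
1875 mod 49 = 13 (since 38·49 = 1862).
(44 + 13) mod 49 = 8.

8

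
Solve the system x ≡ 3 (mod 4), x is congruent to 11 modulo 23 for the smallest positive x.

11

Since 23·3 ≡ 1 (mod 4), take x = 11 + 23·((3−11)·3 mod 4) = 11 + 23·0 = 11.
Check: 11 mod 4 = 3, 11 mod 23 = 11.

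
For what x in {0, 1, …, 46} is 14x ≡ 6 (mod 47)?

The inverse of 14 mod 47 is 37 (since 14·37 = 518 ≡ 1).
So x ≡ 37·6 = 222 ≡ 34 (mod 47).
Check: 14·34 = 476 = 10·47 + 6.

34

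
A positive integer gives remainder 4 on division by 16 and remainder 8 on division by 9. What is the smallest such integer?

Since 9·9 ≡ 1 (mod 16), take x = 8 + 9·((4−8)·9 mod 16) = 8 + 9·12 = 116.
Check: 116 mod 16 = 4, 116 mod 9 = 8.

116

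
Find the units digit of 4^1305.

4

Last digits of 4^n: 4, 6 (period 2).
1305 leaves remainder 1 on division by 2, so 4^1305 ends in 4.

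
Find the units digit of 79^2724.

1

The units digit of 79^n cycles with period 2: 9, 1, …
2724 mod 2 = 0, so the last digit matches 9^2 = 1.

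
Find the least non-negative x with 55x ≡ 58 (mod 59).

15

The inverse of 55 mod 59 is 44 (since 55·44 = 2420 ≡ 1).
Multiplying both sides by 44: x ≡ 44·58 = 2552 ≡ 15 (mod 59).
Check: 55·15 = 825 = 13·59 + 58.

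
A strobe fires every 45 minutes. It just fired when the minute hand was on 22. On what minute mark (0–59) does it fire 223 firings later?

37

223·45 = 10035.
10035 = 167·60 + 15, so 10035 mod 60 = 15.
(22 + 15) mod 60 = 37.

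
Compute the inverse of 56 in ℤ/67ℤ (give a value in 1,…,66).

6

56·6 = 336 = 5·67 + 1, so 56⁻¹ ≡ 6 (mod 67).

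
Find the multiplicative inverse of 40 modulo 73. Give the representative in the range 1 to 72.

40·42 = 1680 = 23·73 + 1, so 40⁻¹ ≡ 42 (mod 73).

42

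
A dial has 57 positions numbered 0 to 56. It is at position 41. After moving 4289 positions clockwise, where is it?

55

4289 mod 57 = 14 (since 75·57 = 4275).
(41 + 14) mod 57 = 55.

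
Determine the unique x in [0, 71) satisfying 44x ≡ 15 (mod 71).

31

44⁻¹ ≡ 21 (mod 71) because 44·21 = 924 = 13·71 + 1.
So x ≡ 21·15 = 315 ≡ 31 (mod 71).
Check: 44·31 = 1364 = 19·71 + 15.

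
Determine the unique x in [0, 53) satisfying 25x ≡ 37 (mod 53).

46

25⁻¹ ≡ 17 (mod 53) because 25·17 = 425 = 8·53 + 1.
Multiplying both sides by 17: x ≡ 17·37 = 629 ≡ 46 (mod 53).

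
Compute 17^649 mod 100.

Successive squares of 17 mod 100: 17^1≡17, 17^2≡89, 17^4≡21, 17^8≡41, 17^16≡81, 17^32≡61, 17^64≡21, 17^128≡41, 17^256≡81, 17^512≡61.
Since 649 = 1 + 8 + 128 + 512 in binary, 17^649 ≡ 17·41·41·61 ≡ 97 (mod 100).

97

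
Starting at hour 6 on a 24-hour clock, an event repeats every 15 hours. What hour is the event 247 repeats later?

15

247·15 = 3705.
Dividing 3705 by 24 gives quotient 154 and remainder 9.
(6 + 9) mod 24 = 15.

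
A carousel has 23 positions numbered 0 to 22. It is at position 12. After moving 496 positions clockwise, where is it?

Dividing 496 by 23 gives quotient 21 and remainder 13.
(12 + 13) mod 23 = 2.

2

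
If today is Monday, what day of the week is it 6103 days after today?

Sunday

Dividing 6103 by 7 gives quotient 871 and remainder 6.
Monday + 6 days → Sunday.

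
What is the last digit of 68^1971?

The units digit of 68^n cycles with period 4: 8, 4, 2, 6, …
1971 mod 4 = 3, so the last digit matches 8^3 = 2.

2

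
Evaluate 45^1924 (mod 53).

1

By repeated squaring mod 53: 45^1≡45, 45^2≡11, 45^4≡15, 45^8≡13, 45^16≡10, 45^32≡47, 45^64≡36, 45^128≡24, 45^256≡46, 45^512≡49, 45^1024≡16.
1924 = 4 + 128 + 256 + 512 + 1024, so 45^1924 ≡ 15·24·46·49·16 ≡ 1 (mod 53).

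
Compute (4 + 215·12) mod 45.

19

215·12 = 2580.
2580 − 57·45 = 15, so 2580 ≡ 15 (mod 45).
(4 + 15) mod 45 = 19.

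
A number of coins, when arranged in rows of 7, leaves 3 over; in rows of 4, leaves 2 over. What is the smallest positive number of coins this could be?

10

x ≡ 2 (mod 4) gives x ∈ {2, 6, 10}.
The first of these with x mod 7 = 3 is 10.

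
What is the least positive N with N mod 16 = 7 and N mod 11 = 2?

x ≡ 2 (mod 11) gives x ∈ {2, 13, 24, 35, 46, 57, 68, 79, …}.
The first of these with x mod 16 = 7 is 167.

167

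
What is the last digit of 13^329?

The units digit of 13^n cycles with period 4: 3, 9, 7, 1, …
329 mod 4 = 1, so the last digit matches 3^1 = 3.

3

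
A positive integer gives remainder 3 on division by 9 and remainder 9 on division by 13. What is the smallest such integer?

48

x ≡ 3 (mod 9) gives x ∈ {3, 12, 21, 30, 39, 48}.
The first of these with x mod 13 = 9 is 48.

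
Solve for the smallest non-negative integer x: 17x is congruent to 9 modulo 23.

10

17⁻¹ ≡ 19 (mod 23) because 17·19 = 323 = 14·23 + 1.
So x ≡ 19·9 = 171 ≡ 10 (mod 23).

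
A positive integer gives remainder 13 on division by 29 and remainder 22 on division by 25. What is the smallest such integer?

622

Since 25·7 ≡ 1 (mod 29), take x = 22 + 25·((13−22)·7 mod 29) = 22 + 25·24 = 622.
Check: 622 mod 29 = 13, 622 mod 25 = 22.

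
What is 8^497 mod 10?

Powers of 8 mod 10 repeat with period 4: 8, 4, 2, 6.
497 leaves remainder 1 on division by 4, so 8^497 ends in 8.

8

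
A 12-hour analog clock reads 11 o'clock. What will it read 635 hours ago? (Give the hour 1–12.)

Dividing 635 by 12 gives quotient 52 and remainder 11.
11 − 11 → 12 on a 12-hour dial.

12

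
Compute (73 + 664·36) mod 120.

97

664·36 = 23904.
23904 = 199·120 + 24, so 23904 mod 120 = 24.
(73 + 24) mod 120 = 97.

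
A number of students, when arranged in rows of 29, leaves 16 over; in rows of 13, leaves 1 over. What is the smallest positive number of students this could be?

x ≡ 1 (mod 13) gives x ∈ {1, 14, 27, 40, 53, 66, 79, 92, …}.
The first of these with x mod 29 = 16 is 248.

248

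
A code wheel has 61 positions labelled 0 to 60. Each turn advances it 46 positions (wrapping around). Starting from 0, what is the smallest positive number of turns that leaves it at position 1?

46·4 = 184 = 3·61 + 1, so 46⁻¹ ≡ 4 (mod 61).

4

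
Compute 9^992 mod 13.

By repeated squaring mod 13: 9^1≡9, 9^2≡3, 9^4≡9, 9^8≡3, 9^16≡9, 9^32≡3, 9^64≡9, 9^128≡3, 9^256≡9, 9^512≡3.
992 = 32 + 64 + 128 + 256 + 512, so 9^992 ≡ 3·9·3·9·3 ≡ 3 (mod 13).

3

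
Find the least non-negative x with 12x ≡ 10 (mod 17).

15

12⁻¹ ≡ 10 (mod 17) because 12·10 = 120 = 7·17 + 1.
Multiplying both sides by 10: x ≡ 10·10 = 100 ≡ 15 (mod 17).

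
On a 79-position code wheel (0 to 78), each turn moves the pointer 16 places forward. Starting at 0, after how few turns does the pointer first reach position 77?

The inverse of 16 mod 79 is 5 (since 16·5 = 80 ≡ 1).
So x ≡ 5·77 = 385 ≡ 69 (mod 79).
Check: 16·69 = 1104 = 13·79 + 77.

69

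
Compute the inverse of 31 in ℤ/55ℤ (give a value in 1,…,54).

16

55 = 1·31 + 24
31 = 1·24 + 7
24 = 3·7 + 3
7 = 2·3 + 1
3 = 3·1 + 0
Back-substituting gives 31·16 ≡ 1 (mod 55).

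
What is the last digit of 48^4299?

The units digit of 48^n cycles with period 4: 8, 4, 2, 6, …
4299 mod 4 = 3, so the last digit matches 8^3 = 2.

2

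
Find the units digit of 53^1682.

Powers of 3 mod 10 repeat with period 4: 3, 9, 7, 1.
1682 mod 4 = 2, so the last digit matches 3^2 = 9.

9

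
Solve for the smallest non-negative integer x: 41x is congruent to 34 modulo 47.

10

The inverse of 41 mod 47 is 39 (since 41·39 = 1599 ≡ 1).
So x ≡ 39·34 = 1326 ≡ 10 (mod 47).
Check: 41·10 = 410 = 8·47 + 34.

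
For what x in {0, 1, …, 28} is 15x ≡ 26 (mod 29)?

The inverse of 15 mod 29 is 2 (since 15·2 = 30 ≡ 1).
So x ≡ 2·26 = 52 ≡ 23 (mod 29).

23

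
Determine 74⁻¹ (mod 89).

83

89 = 1·74 + 15
74 = 4·15 + 14
15 = 1·14 + 1
14 = 14·1 + 0
Back-substituting gives 74·83 ≡ 1 (mod 89).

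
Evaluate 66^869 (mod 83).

By repeated squaring mod 83: 66^1≡66, 66^2≡40, 66^4≡23, 66^8≡31, 66^16≡48, 66^32≡63, 66^64≡68, 66^128≡59, 66^256≡78, 66^512≡25.
869 = 1 + 4 + 32 + 64 + 256 + 512, so 66^869 ≡ 66·23·63·68·78·25 ≡ 52 (mod 83).

52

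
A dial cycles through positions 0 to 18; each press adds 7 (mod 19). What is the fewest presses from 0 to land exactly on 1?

11

7·11 = 77 = 4·19 + 1, so 7⁻¹ ≡ 11 (mod 19).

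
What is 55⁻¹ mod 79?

55·23 = 1265 = 16·79 + 1, so 55⁻¹ ≡ 23 (mod 79).

23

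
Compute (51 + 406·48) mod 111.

3

406·48 = 19488.
19488 mod 111 = 63 (since 175·111 = 19425).
(51 + 63) mod 111 = 3.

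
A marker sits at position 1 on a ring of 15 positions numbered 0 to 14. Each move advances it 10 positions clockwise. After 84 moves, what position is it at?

1

84·10 = 840.
840 = 56·15 + 0, so 840 mod 15 = 0.
(1 + 0) mod 15 = 1.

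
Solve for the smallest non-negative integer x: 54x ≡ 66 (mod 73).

The inverse of 54 mod 73 is 23 (since 54·23 = 1242 ≡ 1).
Multiplying both sides by 23: x ≡ 23·66 = 1518 ≡ 58 (mod 73).

58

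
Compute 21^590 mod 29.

By repeated squaring mod 29: 21^1≡21, 21^2≡6, 21^4≡7, 21^8≡20, 21^16≡23, 21^32≡7, 21^64≡20, 21^128≡23, 21^256≡7, 21^512≡20.
Since 590 = 2 + 4 + 8 + 64 + 512 in binary, 21^590 ≡ 6·7·20·20·20 ≡ 6 (mod 29).

6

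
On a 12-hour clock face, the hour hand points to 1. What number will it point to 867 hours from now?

4

Dividing 867 by 12 gives quotient 72 and remainder 3.
1 + 3 → 4 on a 12-hour dial.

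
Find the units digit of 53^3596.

Powers of 3 mod 10 repeat with period 4: 3, 9, 7, 1.
3596 leaves remainder 0 on division by 4, so 53^3596 ends in 1.

1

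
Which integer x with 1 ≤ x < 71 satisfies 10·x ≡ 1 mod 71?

64

10·64 = 640 = 9·71 + 1, so 10⁻¹ ≡ 64 (mod 71).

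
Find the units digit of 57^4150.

Powers of 7 mod 10 repeat with period 4: 7, 9, 3, 1.
4150 leaves remainder 2 on division by 4, so 57^4150 ends in 9.

9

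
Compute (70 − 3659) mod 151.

3659 − 24·151 = 35, so 3659 ≡ 35 (mod 151).
(70 − 35) mod 151 = 35.

35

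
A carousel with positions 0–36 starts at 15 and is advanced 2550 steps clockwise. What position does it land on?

12

2550 = 68·37 + 34, so 2550 mod 37 = 34.
(15 + 34) mod 37 = 12.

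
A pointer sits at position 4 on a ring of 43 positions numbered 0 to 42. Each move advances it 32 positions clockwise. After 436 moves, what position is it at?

436·32 = 13952.
13952 mod 43 = 20 (since 324·43 = 13932).
(4 + 20) mod 43 = 24.

24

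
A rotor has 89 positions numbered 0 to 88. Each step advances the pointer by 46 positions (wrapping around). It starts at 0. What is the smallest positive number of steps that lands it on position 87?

58

The inverse of 46 mod 89 is 60 (since 46·60 = 2760 ≡ 1).
So x ≡ 60·87 = 5220 ≡ 58 (mod 89).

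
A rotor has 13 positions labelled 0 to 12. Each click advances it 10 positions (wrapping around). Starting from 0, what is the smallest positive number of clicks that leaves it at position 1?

4

13 = 1·10 + 3
10 = 3·3 + 1
3 = 3·1 + 0
Back-substituting gives 10·4 ≡ 1 (mod 13).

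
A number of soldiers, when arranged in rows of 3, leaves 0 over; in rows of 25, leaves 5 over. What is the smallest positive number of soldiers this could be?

30

Since 25·1 ≡ 1 (mod 3), take x = 5 + 25·((0−5)·1 mod 3) = 5 + 25·1 = 30.
Check: 30 mod 3 = 0, 30 mod 25 = 5.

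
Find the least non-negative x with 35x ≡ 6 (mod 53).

35⁻¹ ≡ 50 (mod 53) because 35·50 = 1750 = 33·53 + 1.
So x ≡ 50·6 = 300 ≡ 35 (mod 53).
Check: 35·35 = 1225 = 23·53 + 6.

35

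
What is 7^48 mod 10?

1

Powers of 7 mod 10 repeat with period 4: 7, 9, 3, 1.
48 mod 4 = 0, so the last digit matches 7^4 = 1.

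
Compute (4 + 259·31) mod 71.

10

259·31 = 8029.
8029 mod 71 = 6 (since 113·71 = 8023).
(4 + 6) mod 71 = 10.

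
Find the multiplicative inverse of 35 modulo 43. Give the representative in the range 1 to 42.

43 = 1·35 + 8
35 = 4·8 + 3
8 = 2·3 + 2
3 = 1·2 + 1
2 = 2·1 + 0
Back-substituting gives 35·16 ≡ 1 (mod 43).

16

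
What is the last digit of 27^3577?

Last digits of 7^n: 7, 9, 3, 1 (period 4).
3577 leaves remainder 1 on division by 4, so 27^3577 ends in 7.

7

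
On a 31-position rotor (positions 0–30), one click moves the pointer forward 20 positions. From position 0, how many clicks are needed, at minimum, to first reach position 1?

14

20·14 = 280 = 9·31 + 1, so 20⁻¹ ≡ 14 (mod 31).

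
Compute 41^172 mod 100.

Square-and-reduce mod 100: 41^1≡41, 41^2≡81, 41^4≡61, 41^8≡21, 41^16≡41, 41^32≡81, 41^64≡61, 41^128≡21.
Since 172 = 4 + 8 + 32 + 128 in binary, 41^172 ≡ 61·21·81·21 ≡ 81 (mod 100).

81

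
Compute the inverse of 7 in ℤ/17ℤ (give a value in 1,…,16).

5

17 = 2·7 + 3
7 = 2·3 + 1
3 = 3·1 + 0
Back-substituting gives 7·5 ≡ 1 (mod 17).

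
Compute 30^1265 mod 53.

Square-and-reduce mod 53: 30^1≡30, 30^2≡52, 30^4≡1, 30^8≡1, 30^16≡1, 30^32≡1, 30^64≡1, 30^128≡1, 30^256≡1, 30^512≡1, 30^1024≡1.
Since 1265 = 1 + 16 + 32 + 64 + 128 + 1024 in binary, 30^1265 ≡ 30·1·1·1·1·1 ≡ 30 (mod 53).

30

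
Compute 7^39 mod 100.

43

By repeated squaring mod 100: 7^1≡7, 7^2≡49, 7^4≡1, 7^8≡1, 7^16≡1, 7^32≡1.
Since 39 = 1 + 2 + 4 + 32 in binary, 7^39 ≡ 7·49·1·1 ≡ 43 (mod 100).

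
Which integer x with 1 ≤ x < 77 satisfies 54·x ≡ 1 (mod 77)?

54·10 = 540 = 7·77 + 1, so 54⁻¹ ≡ 10 (mod 77).

10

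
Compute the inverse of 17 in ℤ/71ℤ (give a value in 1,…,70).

46

17·46 = 782 = 11·71 + 1, so 17⁻¹ ≡ 46 (mod 71).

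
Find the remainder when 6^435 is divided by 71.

Square-and-reduce mod 71: 6^1≡6, 6^2≡36, 6^4≡18, 6^8≡40, 6^16≡38, 6^32≡24, 6^64≡8, 6^128≡64, 6^256≡49.
Since 435 = 1 + 2 + 16 + 32 + 128 + 256 in binary, 6^435 ≡ 6·36·38·24·64·49 ≡ 30 (mod 71).

30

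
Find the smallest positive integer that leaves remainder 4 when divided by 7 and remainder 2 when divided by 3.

x ≡ 2 (mod 3) gives x ∈ {2, 5, 8, 11}.
The first of these with x mod 7 = 4 is 11.

11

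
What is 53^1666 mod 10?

9

Last digits of 3^n: 3, 9, 7, 1 (period 4).
1666 leaves remainder 2 on division by 4, so 53^1666 ends in 9.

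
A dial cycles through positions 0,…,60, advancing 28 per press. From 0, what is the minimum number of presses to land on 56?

The inverse of 28 mod 61 is 24 (since 28·24 = 672 ≡ 1).
So x ≡ 24·56 = 1344 ≡ 2 (mod 61).

2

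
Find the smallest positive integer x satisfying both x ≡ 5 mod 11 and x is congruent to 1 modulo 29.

291

x ≡ 5 (mod 11) gives x ∈ {5, 16, 27, 38, 49, 60, 71, 82, …}.
The first of these with x mod 29 = 1 is 291.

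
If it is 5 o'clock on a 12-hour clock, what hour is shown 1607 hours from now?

1607 − 133·12 = 11, so 1607 ≡ 11 (mod 12).
5 + 11 → 4 on a 12-hour dial.

4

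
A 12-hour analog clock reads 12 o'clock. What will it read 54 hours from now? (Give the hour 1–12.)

6

54 = 4·12 + 6, so 54 mod 12 = 6.
12 + 6 → 6 on a 12-hour dial.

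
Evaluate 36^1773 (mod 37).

36

By repeated squaring mod 37: 36^1≡36, 36^2≡1, 36^4≡1, 36^8≡1, 36^16≡1, 36^32≡1, 36^64≡1, 36^128≡1, 36^256≡1, 36^512≡1, 36^1024≡1.
Since 1773 = 1 + 4 + 8 + 32 + 64 + 128 + 512 + 1024 in binary, 36^1773 ≡ 36·1·1·1·1·1·1·1 ≡ 36 (mod 37).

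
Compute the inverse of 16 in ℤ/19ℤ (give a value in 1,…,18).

6

16·6 = 96 = 5·19 + 1, so 16⁻¹ ≡ 6 (mod 19).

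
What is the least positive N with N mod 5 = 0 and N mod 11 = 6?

Since 11·1 ≡ 1 (mod 5), take x = 6 + 11·((0−6)·1 mod 5) = 6 + 11·4 = 50.
Check: 50 mod 5 = 0, 50 mod 11 = 6.

50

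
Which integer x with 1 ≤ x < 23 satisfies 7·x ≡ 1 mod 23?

10

7·10 = 70 = 3·23 + 1, so 7⁻¹ ≡ 10 (mod 23).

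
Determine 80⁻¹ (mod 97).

97 = 1·80 + 17
80 = 4·17 + 12
17 = 1·12 + 5
12 = 2·5 + 2
5 = 2·2 + 1
2 = 2·1 + 0
Back-substituting gives 80·57 ≡ 1 (mod 97).

57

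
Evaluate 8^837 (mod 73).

Successive squares of 8 mod 73: 8^1≡8, 8^2≡64, 8^4≡8, 8^8≡64, 8^16≡8, 8^32≡64, 8^64≡8, 8^128≡64, 8^256≡8, 8^512≡64.
837 = 1 + 4 + 64 + 256 + 512, so 8^837 ≡ 8·8·8·8·64 ≡ 1 (mod 73).

1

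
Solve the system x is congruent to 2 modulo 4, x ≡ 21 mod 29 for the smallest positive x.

50

x ≡ 2 (mod 4) gives x ∈ {2, 6, 10, 14, 18, 22, 26, 30, …}.
The first of these with x mod 29 = 21 is 50.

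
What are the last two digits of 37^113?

97

Successive squares of 37 mod 100: 37^1≡37, 37^2≡69, 37^4≡61, 37^8≡21, 37^16≡41, 37^32≡81, 37^64≡61.
113 = 1 + 16 + 32 + 64, so 37^113 ≡ 37·41·81·61 ≡ 97 (mod 100).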